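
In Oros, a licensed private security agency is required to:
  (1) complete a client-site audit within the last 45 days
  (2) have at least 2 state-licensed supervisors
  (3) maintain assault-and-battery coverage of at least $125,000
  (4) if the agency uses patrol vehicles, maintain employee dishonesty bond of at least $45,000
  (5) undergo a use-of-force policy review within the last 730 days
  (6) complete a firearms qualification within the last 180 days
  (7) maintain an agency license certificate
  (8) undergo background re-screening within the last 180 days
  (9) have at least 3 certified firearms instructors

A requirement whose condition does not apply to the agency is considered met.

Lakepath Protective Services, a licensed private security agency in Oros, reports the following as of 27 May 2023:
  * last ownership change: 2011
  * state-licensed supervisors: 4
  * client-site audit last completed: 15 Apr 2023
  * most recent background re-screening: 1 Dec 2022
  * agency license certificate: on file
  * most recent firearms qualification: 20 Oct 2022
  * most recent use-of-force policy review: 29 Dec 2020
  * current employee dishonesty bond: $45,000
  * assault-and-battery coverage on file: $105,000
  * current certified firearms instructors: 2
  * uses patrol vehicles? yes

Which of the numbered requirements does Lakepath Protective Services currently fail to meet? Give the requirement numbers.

3, 5, 6, 9

1. client-site audit 42 days ago vs limit 45 → met
2. state-licensed supervisors 4 ≥ 2 → met
3. assault-and-battery coverage $105,000 < $125,000 → not met
4. condition 'uses patrol vehicles' holds; employee dishonesty bond $45,000 ≥ $45,000 → met
5. use-of-force policy review 879 days ago vs limit 730 → not met
6. firearms qualification 219 days ago vs limit 180 → not met
7. agency license certificate present → met
8. background re-screening 177 days ago vs limit 180 → met
9. certified firearms instructors 2 < 3 → not met
Not met: 3, 5, 6, 9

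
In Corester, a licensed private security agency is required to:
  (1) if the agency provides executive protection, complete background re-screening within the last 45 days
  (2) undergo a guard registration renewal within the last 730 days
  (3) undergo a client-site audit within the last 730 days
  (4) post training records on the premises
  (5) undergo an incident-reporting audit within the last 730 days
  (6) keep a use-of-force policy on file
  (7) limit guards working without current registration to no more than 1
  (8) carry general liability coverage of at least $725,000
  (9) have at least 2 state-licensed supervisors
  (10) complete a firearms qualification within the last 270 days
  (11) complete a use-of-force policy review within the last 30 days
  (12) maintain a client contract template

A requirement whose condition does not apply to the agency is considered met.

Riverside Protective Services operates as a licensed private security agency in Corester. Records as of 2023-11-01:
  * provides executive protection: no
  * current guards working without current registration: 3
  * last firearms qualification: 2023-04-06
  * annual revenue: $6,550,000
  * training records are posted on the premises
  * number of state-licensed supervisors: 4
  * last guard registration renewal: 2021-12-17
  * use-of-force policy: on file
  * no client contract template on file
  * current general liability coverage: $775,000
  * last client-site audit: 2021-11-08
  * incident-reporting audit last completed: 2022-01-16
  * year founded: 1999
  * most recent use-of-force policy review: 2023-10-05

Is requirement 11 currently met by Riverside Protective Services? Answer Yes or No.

11. use-of-force policy review 27 days ago vs limit 30 → met

Yes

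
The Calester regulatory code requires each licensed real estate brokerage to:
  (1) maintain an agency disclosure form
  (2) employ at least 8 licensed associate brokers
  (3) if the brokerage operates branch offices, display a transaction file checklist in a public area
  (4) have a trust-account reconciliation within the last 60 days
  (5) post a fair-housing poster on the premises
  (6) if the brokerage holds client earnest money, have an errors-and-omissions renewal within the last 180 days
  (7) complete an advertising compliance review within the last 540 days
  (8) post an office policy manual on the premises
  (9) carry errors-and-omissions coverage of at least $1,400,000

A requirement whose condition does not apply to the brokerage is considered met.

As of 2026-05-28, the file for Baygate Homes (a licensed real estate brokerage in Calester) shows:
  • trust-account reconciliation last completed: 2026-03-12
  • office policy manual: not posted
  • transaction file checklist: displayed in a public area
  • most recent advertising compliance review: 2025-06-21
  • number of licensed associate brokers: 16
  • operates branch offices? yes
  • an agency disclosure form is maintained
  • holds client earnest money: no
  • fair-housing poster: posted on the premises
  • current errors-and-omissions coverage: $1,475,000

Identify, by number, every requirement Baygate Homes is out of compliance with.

4, 8

1. agency disclosure form present → met
2. licensed associate brokers 16 ≥ 8 → met
3. condition 'operates branch offices' holds; transaction file checklist present → met
4. trust-account reconciliation 77 days ago vs limit 60 → not met
5. fair-housing poster present → met
6. condition 'holds client earnest money' does not hold → requirement n/a → met
7. advertising compliance review 341 days ago vs limit 540 → met
8. office policy manual absent → not met
9. errors-and-omissions coverage $1,475,000 ≥ $1,400,000 → met
Not met: 4, 8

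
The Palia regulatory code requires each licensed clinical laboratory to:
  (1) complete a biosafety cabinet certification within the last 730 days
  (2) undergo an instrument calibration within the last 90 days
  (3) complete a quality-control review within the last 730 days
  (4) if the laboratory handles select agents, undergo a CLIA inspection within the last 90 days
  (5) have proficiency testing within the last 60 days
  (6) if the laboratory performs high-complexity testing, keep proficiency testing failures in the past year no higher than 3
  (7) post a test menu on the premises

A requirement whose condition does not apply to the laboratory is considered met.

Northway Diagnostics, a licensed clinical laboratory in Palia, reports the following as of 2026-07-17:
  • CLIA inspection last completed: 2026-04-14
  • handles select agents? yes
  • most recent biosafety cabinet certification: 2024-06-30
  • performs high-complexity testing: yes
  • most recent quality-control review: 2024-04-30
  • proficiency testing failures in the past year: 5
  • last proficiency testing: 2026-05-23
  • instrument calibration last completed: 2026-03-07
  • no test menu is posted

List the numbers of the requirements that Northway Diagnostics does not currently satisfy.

1. biosafety cabinet certification 747 days ago vs limit 730 → not met
2. instrument calibration 132 days ago vs limit 90 → not met
3. quality-control review 808 days ago vs limit 730 → not met
4. condition 'handles select agents' holds; CLIA inspection 94 days ago vs limit 90 → not met
5. proficiency testing 55 days ago vs limit 60 → met
6. condition 'performs high-complexity testing' holds; proficiency testing failures in the past year 5 > 3 → not met
7. test menu absent → not met
Not met: 1, 2, 3, 4, 6, 7

1, 2, 3, 4, 6, 7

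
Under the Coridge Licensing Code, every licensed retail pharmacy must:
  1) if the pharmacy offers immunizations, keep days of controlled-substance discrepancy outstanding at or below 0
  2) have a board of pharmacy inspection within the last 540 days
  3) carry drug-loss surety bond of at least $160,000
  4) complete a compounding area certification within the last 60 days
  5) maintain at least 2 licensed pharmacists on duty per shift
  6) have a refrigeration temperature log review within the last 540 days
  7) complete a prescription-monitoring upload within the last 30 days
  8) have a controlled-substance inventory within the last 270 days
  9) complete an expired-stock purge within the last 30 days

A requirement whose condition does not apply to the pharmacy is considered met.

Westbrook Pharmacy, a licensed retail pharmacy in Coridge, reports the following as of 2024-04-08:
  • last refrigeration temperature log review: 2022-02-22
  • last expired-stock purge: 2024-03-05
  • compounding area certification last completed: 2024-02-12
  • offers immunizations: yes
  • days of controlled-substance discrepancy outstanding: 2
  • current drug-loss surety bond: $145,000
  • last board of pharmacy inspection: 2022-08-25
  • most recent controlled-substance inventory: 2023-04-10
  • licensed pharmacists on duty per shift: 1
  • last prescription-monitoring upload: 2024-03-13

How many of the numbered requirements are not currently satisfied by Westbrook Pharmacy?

7

1. condition 'offers immunizations' holds; days of controlled-substance discrepancy outstanding 2 > 0 → not met
2. board of pharmacy inspection 592 days ago vs limit 540 → not met
3. drug-loss surety bond $145,000 < $160,000 → not met
4. compounding area certification 56 days ago vs limit 60 → met
5. licensed pharmacists on duty per shift 1 < 2 → not met
6. refrigeration temperature log review 776 days ago vs limit 540 → not met
7. prescription-monitoring upload 26 days ago vs limit 30 → met
8. controlled-substance inventory 364 days ago vs limit 270 → not met
9. expired-stock purge 34 days ago vs limit 30 → not met
Not met: 7 of 9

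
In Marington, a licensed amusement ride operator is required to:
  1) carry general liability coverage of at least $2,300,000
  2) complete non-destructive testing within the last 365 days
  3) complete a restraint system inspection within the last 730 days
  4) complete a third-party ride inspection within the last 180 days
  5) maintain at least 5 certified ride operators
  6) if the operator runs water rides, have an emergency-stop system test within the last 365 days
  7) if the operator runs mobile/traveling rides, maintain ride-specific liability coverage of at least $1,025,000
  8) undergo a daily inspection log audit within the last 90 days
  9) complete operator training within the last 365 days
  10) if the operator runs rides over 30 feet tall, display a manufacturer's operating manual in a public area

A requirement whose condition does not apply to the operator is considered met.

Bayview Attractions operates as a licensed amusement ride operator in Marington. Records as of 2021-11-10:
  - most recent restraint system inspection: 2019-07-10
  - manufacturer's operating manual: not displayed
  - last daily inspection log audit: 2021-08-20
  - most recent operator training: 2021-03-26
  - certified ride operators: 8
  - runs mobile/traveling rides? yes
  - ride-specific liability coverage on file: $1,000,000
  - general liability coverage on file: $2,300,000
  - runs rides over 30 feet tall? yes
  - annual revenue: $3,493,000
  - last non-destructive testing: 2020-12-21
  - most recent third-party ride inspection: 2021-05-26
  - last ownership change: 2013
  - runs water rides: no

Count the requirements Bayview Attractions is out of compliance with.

3

1. general liability coverage $2,300,000 ≥ $2,300,000 → met
2. non-destructive testing 324 days ago vs limit 365 → met
3. restraint system inspection 854 days ago vs limit 730 → not met
4. third-party ride inspection 168 days ago vs limit 180 → met
5. certified ride operators 8 ≥ 5 → met
6. condition 'runs water rides' does not hold → requirement n/a → met
7. condition 'runs mobile/traveling rides' holds; ride-specific liability coverage $1,000,000 < $1,025,000 → not met
8. daily inspection log audit 82 days ago vs limit 90 → met
9. operator training 229 days ago vs limit 365 → met
10. condition 'runs rides over 30 feet tall' holds; manufacturer's operating manual absent → not met
Not met: 3 of 10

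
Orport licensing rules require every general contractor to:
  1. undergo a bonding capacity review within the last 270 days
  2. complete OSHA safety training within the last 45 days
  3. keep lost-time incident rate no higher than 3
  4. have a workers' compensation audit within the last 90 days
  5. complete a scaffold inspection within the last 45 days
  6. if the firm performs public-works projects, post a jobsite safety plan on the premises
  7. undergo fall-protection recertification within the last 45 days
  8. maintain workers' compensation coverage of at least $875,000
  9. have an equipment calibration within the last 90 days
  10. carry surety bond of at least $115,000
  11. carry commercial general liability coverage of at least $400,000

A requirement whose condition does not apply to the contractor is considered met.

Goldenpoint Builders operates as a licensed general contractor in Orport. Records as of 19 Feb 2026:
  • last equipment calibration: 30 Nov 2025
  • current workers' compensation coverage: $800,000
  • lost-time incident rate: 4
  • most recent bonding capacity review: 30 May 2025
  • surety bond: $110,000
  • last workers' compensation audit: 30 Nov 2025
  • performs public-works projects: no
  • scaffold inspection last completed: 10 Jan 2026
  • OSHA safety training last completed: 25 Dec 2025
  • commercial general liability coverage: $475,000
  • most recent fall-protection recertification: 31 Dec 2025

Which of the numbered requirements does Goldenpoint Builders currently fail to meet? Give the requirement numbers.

2, 3, 7, 8, 10

1. bonding capacity review 265 days ago vs limit 270 → met
2. OSHA safety training 56 days ago vs limit 45 → not met
3. lost-time incident rate 4 > 3 → not met
4. workers' compensation audit 81 days ago vs limit 90 → met
5. scaffold inspection 40 days ago vs limit 45 → met
6. condition 'performs public-works projects' does not hold → requirement n/a → met
7. fall-protection recertification 50 days ago vs limit 45 → not met
8. workers' compensation coverage $800,000 < $875,000 → not met
9. equipment calibration 81 days ago vs limit 90 → met
10. surety bond $110,000 < $115,000 → not met
11. commercial general liability coverage $475,000 ≥ $400,000 → met
Not met: 2, 3, 7, 8, 10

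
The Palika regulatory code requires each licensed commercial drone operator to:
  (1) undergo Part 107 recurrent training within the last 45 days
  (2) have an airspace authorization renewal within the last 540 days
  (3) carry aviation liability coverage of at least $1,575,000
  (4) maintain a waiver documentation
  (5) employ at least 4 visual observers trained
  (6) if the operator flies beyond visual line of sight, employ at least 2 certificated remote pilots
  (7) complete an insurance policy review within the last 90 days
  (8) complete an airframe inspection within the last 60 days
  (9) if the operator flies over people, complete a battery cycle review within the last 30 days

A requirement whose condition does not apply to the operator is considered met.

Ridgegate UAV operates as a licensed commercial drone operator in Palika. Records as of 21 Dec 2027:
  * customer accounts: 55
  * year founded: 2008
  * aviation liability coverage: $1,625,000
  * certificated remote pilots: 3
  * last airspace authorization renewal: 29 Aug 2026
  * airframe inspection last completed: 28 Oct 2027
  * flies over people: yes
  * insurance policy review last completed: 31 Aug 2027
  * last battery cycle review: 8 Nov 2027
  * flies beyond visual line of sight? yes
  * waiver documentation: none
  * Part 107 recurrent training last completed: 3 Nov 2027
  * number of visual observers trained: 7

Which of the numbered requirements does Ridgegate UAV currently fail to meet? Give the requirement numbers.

1, 4, 7, 9

1. Part 107 recurrent training 48 days ago vs limit 45 → not met
2. airspace authorization renewal 479 days ago vs limit 540 → met
3. aviation liability coverage $1,625,000 ≥ $1,575,000 → met
4. waiver documentation absent → not met
5. visual observers trained 7 ≥ 4 → met
6. condition 'flies beyond visual line of sight' holds; certificated remote pilots 3 ≥ 2 → met
7. insurance policy review 112 days ago vs limit 90 → not met
8. airframe inspection 54 days ago vs limit 60 → met
9. condition 'flies over people' holds; battery cycle review 43 days ago vs limit 30 → not met
Not met: 1, 4, 7, 9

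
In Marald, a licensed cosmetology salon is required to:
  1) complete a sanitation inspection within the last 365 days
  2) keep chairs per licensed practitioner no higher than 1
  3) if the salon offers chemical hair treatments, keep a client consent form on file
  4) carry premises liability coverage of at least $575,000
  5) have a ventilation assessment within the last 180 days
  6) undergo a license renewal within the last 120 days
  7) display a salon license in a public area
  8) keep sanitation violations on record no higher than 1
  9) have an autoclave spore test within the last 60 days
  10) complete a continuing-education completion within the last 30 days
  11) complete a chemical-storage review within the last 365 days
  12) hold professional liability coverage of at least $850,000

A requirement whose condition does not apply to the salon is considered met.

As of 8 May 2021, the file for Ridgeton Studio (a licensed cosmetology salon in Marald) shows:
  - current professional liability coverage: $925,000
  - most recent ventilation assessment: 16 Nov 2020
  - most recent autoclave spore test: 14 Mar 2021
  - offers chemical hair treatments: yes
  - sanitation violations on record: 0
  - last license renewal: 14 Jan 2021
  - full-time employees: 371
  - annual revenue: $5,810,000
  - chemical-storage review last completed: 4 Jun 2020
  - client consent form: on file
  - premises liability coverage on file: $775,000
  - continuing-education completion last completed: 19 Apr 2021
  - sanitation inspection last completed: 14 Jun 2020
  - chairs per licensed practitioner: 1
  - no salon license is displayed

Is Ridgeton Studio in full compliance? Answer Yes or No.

1. sanitation inspection 328 days ago vs limit 365 → met
2. chairs per licensed practitioner 1 ≤ 1 → met
3. condition 'offers chemical hair treatments' holds; client consent form present → met
4. premises liability coverage $775,000 ≥ $575,000 → met
5. ventilation assessment 173 days ago vs limit 180 → met
6. license renewal 114 days ago vs limit 120 → met
7. salon license absent → not met
8. sanitation violations on record 0 ≤ 1 → met
9. autoclave spore test 55 days ago vs limit 60 → met
10. continuing-education completion 19 days ago vs limit 30 → met
11. chemical-storage review 338 days ago vs limit 365 → met
12. professional liability coverage $925,000 ≥ $850,000 → met
Not met: 7

No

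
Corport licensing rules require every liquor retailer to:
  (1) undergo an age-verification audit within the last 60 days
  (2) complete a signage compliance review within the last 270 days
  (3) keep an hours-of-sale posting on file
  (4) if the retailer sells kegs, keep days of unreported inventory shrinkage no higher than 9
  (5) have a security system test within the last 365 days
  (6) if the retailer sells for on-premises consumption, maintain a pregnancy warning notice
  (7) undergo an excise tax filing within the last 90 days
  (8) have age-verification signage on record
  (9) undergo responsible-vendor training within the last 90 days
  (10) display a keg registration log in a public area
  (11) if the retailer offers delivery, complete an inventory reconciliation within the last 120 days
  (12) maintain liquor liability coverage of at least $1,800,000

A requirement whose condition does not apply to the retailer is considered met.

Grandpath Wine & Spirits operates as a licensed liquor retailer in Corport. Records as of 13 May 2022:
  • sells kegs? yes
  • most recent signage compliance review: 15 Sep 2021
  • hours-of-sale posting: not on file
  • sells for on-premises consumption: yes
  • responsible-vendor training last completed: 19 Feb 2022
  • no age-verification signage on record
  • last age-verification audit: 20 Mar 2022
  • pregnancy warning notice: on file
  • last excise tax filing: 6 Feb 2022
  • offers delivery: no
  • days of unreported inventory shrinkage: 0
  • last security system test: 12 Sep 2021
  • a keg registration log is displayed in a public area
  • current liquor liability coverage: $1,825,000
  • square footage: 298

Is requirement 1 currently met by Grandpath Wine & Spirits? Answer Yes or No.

Yes

1. age-verification audit 54 days ago vs limit 60 → met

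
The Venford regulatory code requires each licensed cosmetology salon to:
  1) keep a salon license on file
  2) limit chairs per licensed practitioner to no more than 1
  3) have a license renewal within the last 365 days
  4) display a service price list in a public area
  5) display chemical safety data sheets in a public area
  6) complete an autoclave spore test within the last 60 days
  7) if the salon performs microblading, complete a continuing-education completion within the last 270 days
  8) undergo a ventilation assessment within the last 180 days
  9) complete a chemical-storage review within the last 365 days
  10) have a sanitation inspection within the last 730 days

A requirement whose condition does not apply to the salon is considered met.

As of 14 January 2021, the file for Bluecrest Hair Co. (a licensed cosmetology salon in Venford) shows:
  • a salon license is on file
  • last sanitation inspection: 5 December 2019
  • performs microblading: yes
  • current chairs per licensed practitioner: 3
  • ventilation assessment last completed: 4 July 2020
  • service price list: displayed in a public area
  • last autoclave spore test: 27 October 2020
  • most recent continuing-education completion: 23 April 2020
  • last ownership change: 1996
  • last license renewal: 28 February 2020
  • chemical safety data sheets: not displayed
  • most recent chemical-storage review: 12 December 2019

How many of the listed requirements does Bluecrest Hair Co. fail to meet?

5

1. salon license present → met
2. chairs per licensed practitioner 3 > 1 → not met
3. license renewal 321 days ago vs limit 365 → met
4. service price list present → met
5. chemical safety data sheets absent → not met
6. autoclave spore test 79 days ago vs limit 60 → not met
7. condition 'performs microblading' holds; continuing-education completion 266 days ago vs limit 270 → met
8. ventilation assessment 194 days ago vs limit 180 → not met
9. chemical-storage review 399 days ago vs limit 365 → not met
10. sanitation inspection 406 days ago vs limit 730 → met
Not met: 5 of 10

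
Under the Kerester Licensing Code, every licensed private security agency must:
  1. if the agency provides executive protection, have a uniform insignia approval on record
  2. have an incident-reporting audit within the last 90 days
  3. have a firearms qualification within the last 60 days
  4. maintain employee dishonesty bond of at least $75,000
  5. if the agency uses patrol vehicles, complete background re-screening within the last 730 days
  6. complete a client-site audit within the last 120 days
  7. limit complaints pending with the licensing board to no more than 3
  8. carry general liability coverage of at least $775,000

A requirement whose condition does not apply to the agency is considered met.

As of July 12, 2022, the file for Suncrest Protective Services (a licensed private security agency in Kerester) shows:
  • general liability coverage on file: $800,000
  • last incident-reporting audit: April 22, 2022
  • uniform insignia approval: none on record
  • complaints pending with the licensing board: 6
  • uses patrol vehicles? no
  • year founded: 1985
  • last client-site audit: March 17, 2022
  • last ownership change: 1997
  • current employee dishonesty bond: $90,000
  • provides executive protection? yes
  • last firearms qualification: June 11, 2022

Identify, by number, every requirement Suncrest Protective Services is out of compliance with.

1. condition 'provides executive protection' holds; uniform insignia approval absent → not met
2. incident-reporting audit 81 days ago vs limit 90 → met
3. firearms qualification 31 days ago vs limit 60 → met
4. employee dishonesty bond $90,000 ≥ $75,000 → met
5. condition 'uses patrol vehicles' does not hold → requirement n/a → met
6. client-site audit 117 days ago vs limit 120 → met
7. complaints pending with the licensing board 6 > 3 → not met
8. general liability coverage $800,000 ≥ $775,000 → met
Not met: 1, 7

1, 7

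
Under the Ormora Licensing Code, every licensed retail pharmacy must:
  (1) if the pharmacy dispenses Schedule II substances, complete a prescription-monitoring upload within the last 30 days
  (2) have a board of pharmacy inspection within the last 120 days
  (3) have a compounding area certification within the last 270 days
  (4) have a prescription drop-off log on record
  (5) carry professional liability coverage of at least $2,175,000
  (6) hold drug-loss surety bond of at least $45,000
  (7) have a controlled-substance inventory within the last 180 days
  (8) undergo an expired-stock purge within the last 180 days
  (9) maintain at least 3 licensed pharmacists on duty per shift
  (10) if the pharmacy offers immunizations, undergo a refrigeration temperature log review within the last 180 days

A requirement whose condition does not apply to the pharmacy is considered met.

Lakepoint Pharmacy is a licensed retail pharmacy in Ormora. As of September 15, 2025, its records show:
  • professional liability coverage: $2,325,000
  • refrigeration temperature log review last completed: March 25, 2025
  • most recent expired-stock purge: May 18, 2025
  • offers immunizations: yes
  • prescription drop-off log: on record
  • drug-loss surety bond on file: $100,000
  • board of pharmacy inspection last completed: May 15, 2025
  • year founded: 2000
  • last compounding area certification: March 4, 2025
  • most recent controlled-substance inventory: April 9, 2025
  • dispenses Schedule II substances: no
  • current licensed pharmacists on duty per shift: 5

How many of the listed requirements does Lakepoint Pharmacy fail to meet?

1. condition 'dispenses Schedule II substances' does not hold → requirement n/a → met
2. board of pharmacy inspection 123 days ago vs limit 120 → not met
3. compounding area certification 195 days ago vs limit 270 → met
4. prescription drop-off log present → met
5. professional liability coverage $2,325,000 ≥ $2,175,000 → met
6. drug-loss surety bond $100,000 ≥ $45,000 → met
7. controlled-substance inventory 159 days ago vs limit 180 → met
8. expired-stock purge 120 days ago vs limit 180 → met
9. licensed pharmacists on duty per shift 5 ≥ 3 → met
10. condition 'offers immunizations' holds; refrigeration temperature log review 174 days ago vs limit 180 → met
Not met: 1 of 10

1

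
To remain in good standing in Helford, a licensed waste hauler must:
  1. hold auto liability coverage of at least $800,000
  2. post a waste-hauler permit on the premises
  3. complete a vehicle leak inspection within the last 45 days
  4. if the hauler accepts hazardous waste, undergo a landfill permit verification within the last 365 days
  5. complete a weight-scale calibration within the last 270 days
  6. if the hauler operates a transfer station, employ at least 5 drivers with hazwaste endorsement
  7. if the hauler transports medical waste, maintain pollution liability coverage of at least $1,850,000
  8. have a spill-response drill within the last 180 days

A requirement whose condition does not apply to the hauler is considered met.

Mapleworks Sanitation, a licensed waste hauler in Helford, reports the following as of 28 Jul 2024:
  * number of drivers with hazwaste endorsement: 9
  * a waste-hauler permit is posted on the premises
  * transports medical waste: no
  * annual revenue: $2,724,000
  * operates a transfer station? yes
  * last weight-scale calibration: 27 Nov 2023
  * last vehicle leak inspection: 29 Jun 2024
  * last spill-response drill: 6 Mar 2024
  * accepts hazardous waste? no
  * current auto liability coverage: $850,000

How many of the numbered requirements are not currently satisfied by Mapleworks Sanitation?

0

1. auto liability coverage $850,000 ≥ $800,000 → met
2. waste-hauler permit present → met
3. vehicle leak inspection 29 days ago vs limit 45 → met
4. condition 'accepts hazardous waste' does not hold → requirement n/a → met
5. weight-scale calibration 244 days ago vs limit 270 → met
6. condition 'operates a transfer station' holds; drivers with hazwaste endorsement 9 ≥ 5 → met
7. condition 'transports medical waste' does not hold → requirement n/a → met
8. spill-response drill 144 days ago vs limit 180 → met
Not met: 0 of 8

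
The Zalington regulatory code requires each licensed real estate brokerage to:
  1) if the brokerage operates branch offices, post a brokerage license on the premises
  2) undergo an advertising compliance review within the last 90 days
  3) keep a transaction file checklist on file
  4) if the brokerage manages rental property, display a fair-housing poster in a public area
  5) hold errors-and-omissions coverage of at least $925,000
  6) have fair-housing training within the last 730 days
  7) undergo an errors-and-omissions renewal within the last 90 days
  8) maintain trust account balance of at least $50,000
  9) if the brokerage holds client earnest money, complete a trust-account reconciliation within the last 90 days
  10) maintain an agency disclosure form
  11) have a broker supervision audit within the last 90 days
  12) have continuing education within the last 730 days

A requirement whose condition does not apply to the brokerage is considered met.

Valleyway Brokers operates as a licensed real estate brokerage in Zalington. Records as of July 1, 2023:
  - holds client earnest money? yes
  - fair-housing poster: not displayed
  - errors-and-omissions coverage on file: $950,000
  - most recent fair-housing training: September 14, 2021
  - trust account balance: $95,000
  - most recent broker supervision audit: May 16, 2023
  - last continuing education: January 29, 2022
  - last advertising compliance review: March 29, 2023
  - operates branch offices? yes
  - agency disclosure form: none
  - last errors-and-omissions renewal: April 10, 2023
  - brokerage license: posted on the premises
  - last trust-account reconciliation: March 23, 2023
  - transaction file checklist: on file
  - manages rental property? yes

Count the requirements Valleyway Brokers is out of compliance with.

4

1. condition 'operates branch offices' holds; brokerage license present → met
2. advertising compliance review 94 days ago vs limit 90 → not met
3. transaction file checklist present → met
4. condition 'manages rental property' holds; fair-housing poster absent → not met
5. errors-and-omissions coverage $950,000 ≥ $925,000 → met
6. fair-housing training 655 days ago vs limit 730 → met
7. errors-and-omissions renewal 82 days ago vs limit 90 → met
8. trust account balance $95,000 ≥ $50,000 → met
9. condition 'holds client earnest money' holds; trust-account reconciliation 100 days ago vs limit 90 → not met
10. agency disclosure form absent → not met
11. broker supervision audit 46 days ago vs limit 90 → met
12. continuing education 518 days ago vs limit 730 → met
Not met: 4 of 12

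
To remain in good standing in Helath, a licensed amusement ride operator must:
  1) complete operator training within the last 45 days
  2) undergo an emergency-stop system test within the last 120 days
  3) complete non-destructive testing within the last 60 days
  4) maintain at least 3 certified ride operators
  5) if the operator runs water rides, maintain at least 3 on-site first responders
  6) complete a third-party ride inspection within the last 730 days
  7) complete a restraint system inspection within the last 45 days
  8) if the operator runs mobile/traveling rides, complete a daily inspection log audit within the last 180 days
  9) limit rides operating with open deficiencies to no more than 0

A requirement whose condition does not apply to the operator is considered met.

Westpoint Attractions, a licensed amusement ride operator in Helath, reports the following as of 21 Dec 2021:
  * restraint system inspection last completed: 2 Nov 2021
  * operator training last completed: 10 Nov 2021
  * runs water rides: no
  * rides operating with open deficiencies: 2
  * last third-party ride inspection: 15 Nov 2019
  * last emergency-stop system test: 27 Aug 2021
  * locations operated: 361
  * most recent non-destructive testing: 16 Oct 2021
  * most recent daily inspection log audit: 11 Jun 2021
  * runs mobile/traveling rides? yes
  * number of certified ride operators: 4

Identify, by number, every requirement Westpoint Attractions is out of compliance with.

3, 6, 7, 8, 9

1. operator training 41 days ago vs limit 45 → met
2. emergency-stop system test 116 days ago vs limit 120 → met
3. non-destructive testing 66 days ago vs limit 60 → not met
4. certified ride operators 4 ≥ 3 → met
5. condition 'runs water rides' does not hold → requirement n/a → met
6. third-party ride inspection 767 days ago vs limit 730 → not met
7. restraint system inspection 49 days ago vs limit 45 → not met
8. condition 'runs mobile/traveling rides' holds; daily inspection log audit 193 days ago vs limit 180 → not met
9. rides operating with open deficiencies 2 > 0 → not met
Not met: 3, 6, 7, 8, 9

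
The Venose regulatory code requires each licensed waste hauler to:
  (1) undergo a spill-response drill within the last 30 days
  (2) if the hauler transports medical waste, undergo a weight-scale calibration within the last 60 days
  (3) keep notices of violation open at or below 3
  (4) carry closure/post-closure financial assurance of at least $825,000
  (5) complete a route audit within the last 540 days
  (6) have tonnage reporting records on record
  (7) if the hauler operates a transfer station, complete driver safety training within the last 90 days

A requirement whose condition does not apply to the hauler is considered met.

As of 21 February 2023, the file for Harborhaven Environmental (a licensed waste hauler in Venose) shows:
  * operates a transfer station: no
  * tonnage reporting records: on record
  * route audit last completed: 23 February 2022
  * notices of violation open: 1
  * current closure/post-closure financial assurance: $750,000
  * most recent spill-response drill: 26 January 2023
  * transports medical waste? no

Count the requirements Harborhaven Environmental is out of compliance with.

1

1. spill-response drill 26 days ago vs limit 30 → met
2. condition 'transports medical waste' does not hold → requirement n/a → met
3. notices of violation open 1 ≤ 3 → met
4. closure/post-closure financial assurance $750,000 < $825,000 → not met
5. route audit 363 days ago vs limit 540 → met
6. tonnage reporting records present → met
7. condition 'operates a transfer station' does not hold → requirement n/a → met
Not met: 1 of 7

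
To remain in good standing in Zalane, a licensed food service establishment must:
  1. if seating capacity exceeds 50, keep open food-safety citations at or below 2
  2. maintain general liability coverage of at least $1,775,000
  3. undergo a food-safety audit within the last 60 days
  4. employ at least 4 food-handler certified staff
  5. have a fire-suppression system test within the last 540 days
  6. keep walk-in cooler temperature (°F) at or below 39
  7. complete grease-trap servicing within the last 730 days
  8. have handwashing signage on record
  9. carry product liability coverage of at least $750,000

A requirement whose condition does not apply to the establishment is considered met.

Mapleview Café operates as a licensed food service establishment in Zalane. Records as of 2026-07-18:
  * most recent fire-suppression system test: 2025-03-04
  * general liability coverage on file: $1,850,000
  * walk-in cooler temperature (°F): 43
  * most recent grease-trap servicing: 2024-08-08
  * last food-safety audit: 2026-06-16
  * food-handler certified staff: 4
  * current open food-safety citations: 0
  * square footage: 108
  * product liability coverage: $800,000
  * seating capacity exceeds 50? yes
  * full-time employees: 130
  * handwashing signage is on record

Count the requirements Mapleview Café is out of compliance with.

1

1. condition 'seating capacity exceeds 50' holds; open food-safety citations 0 ≤ 2 → met
2. general liability coverage $1,850,000 ≥ $1,775,000 → met
3. food-safety audit 32 days ago vs limit 60 → met
4. food-handler certified staff 4 ≥ 4 → met
5. fire-suppression system test 501 days ago vs limit 540 → met
6. walk-in cooler temperature (°F) 43 > 39 → not met
7. grease-trap servicing 709 days ago vs limit 730 → met
8. handwashing signage present → met
9. product liability coverage $800,000 ≥ $750,000 → met
Not met: 1 of 9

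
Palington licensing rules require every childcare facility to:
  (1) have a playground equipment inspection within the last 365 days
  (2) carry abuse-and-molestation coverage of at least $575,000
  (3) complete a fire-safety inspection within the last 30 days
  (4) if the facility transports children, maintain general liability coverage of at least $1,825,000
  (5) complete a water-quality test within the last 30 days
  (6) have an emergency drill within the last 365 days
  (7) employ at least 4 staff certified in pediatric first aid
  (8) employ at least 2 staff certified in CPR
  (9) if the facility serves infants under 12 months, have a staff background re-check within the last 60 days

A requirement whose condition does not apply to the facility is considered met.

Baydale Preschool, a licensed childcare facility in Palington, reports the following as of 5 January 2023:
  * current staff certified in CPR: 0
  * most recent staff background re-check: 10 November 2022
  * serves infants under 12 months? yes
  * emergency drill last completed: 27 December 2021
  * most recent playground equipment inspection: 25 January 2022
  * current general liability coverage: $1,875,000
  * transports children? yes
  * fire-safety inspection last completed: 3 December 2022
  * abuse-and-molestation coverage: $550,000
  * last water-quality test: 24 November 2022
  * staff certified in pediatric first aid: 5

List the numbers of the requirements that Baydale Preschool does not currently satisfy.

1. playground equipment inspection 345 days ago vs limit 365 → met
2. abuse-and-molestation coverage $550,000 < $575,000 → not met
3. fire-safety inspection 33 days ago vs limit 30 → not met
4. condition 'transports children' holds; general liability coverage $1,875,000 ≥ $1,825,000 → met
5. water-quality test 42 days ago vs limit 30 → not met
6. emergency drill 374 days ago vs limit 365 → not met
7. staff certified in pediatric first aid 5 ≥ 4 → met
8. staff certified in CPR 0 < 2 → not met
9. condition 'serves infants under 12 months' holds; staff background re-check 56 days ago vs limit 60 → met
Not met: 2, 3, 5, 6, 8

2, 3, 5, 6, 8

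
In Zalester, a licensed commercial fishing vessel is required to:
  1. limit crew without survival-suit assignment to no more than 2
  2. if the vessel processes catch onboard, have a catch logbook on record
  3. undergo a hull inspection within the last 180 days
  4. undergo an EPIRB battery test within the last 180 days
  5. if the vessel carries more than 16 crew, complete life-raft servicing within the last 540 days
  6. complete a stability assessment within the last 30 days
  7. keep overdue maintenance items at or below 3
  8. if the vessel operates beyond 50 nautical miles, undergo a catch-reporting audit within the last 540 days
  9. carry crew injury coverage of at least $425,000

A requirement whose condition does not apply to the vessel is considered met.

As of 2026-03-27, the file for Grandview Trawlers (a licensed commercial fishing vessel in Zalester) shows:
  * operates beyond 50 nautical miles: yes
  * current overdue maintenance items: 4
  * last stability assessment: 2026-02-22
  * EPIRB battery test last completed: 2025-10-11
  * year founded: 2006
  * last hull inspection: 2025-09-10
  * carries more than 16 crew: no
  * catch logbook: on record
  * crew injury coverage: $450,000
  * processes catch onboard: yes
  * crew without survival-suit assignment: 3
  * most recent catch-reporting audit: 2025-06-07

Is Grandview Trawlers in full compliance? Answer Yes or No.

1. crew without survival-suit assignment 3 > 2 → not met
2. condition 'processes catch onboard' holds; catch logbook present → met
3. hull inspection 198 days ago vs limit 180 → not met
4. EPIRB battery test 167 days ago vs limit 180 → met
5. condition 'carries more than 16 crew' does not hold → requirement n/a → met
6. stability assessment 33 days ago vs limit 30 → not met
7. overdue maintenance items 4 > 3 → not met
8. condition 'operates beyond 50 nautical miles' holds; catch-reporting audit 293 days ago vs limit 540 → met
9. crew injury coverage $450,000 ≥ $425,000 → met
Not met: 1, 3, 6, 7

No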